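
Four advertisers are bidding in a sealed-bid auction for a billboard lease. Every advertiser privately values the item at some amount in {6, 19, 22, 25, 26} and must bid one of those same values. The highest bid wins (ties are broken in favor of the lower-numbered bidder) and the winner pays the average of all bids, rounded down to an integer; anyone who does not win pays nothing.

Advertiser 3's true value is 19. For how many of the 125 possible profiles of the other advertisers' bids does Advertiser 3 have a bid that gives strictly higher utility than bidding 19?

23

Others bid (6, 6, 22): truth gives 0; bid 22 gives 5 > 0. Violating.
Others bid (6, 6, 25): truth gives 0; bid 25 gives 4 > 0. Violating.
Others bid (6, 6, 26): truth gives 0; bid 26 gives 3 > 0. Violating.
Others bid (6, 19, 6): truth gives 0; bid 22 gives 6 > 0. Violating.
Others bid (6, 6, 6): truth gives 10; no alternative beats it.
Others bid (6, 6, 19): truth gives 7; no alternative beats it.
(Checking all 125 profiles: 23 have a profitable deviation, 102 do not.)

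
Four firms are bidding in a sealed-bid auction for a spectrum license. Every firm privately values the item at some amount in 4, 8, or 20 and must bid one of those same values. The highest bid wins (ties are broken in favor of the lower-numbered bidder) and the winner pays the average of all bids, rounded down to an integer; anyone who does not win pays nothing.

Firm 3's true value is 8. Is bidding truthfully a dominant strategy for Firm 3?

Check each profile of the others' bids and compare truth against every alternative bid.
Others bid (4, 4, 4): truth gives 3, best alternative gives 0.
Others bid (4, 4, 8): truth gives 2, best alternative gives 0.
Others bid (4, 4, 20): truth gives 0, best alternative gives 0.
Others bid (4, 8, 4): truth gives 0, best alternative gives 0.
Others bid (4, 8, 8): truth gives 0, best alternative gives 0.
Others bid (4, 8, 20): truth gives 0, best alternative gives 0.
(Remaining 21 profiles checked similarly; truth is weakly best in each.)
In every case the truthful bid is at least as good as any alternative, so it is a dominant strategy.

Yes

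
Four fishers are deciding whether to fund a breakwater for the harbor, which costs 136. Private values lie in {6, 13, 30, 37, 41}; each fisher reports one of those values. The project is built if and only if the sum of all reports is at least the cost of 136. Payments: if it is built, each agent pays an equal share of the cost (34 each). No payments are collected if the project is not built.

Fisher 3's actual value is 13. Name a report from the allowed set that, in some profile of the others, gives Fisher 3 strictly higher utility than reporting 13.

Suppose Fisher 1 reports 41, Fisher 2 reports 41 and Fisher 4 reports 41.
Report 13: project built, pays 34, utility 13 - 34 = -21.
Report 6: project not built, utility 0.
So reporting 6 beats truth here (0 > -21).

6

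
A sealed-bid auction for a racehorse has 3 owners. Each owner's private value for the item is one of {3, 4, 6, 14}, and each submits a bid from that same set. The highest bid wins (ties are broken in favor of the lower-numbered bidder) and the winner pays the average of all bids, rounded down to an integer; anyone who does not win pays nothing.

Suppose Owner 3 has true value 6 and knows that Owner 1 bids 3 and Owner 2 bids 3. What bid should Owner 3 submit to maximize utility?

Bid 3: loses, pays 0, utility 0.
Bid 4: wins, pays 3, utility 6 - 3 = 3.
Bid 6: wins, pays 4, utility 6 - 4 = 2.
Bid 14: wins, pays 6, utility 6 - 6 = 0.
The best choice is 4 with utility 3.

4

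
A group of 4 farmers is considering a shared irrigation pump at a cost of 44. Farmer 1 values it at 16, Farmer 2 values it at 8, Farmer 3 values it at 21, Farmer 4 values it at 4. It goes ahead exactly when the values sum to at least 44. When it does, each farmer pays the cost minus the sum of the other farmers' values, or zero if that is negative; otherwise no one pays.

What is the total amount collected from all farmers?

30

Total value 49 ≥ cost 44, so it is built.
Farmer 1: others sum to 33; max(0, 44 - 33) = 11.
Farmer 2: others sum to 41; max(0, 44 - 41) = 3.
Farmer 3: others sum to 28; max(0, 44 - 28) = 16.
Farmer 4: others sum to 45; max(0, 44 - 45) = 0.
Total collected = 11 + 3 + 16 + 0 = 30.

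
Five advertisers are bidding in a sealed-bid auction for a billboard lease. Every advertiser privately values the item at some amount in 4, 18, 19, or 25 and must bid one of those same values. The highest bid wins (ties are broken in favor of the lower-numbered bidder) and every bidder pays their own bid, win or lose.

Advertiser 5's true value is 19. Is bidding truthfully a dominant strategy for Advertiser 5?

No

Consider the case where Advertiser 1 bids 4, Advertiser 2 bids 4, Advertiser 3 bids 4 and Advertiser 4 bids 4.
Truthful bid 19: wins, pays 19, utility 19 - 19 = 0.
Bid 18 instead: wins, pays 18, utility 19 - 18 = 1.
Since 1 > 0, bidding 18 is strictly better here, so truthful bidding is not dominant.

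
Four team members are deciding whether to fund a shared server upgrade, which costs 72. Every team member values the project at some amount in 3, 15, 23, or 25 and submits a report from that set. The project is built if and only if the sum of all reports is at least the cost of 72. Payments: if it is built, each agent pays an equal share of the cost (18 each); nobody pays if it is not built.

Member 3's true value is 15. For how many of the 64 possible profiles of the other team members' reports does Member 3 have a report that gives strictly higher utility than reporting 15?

12

Others report (15, 23, 23): truth gives -3; report 3 gives 0 > -3. Violating.
Others report (15, 23, 25): truth gives -3; report 3 gives 0 > -3. Violating.
Others report (15, 25, 23): truth gives -3; report 3 gives 0 > -3. Violating.
Others report (15, 25, 25): truth gives -3; report 3 gives 0 > -3. Violating.
Others report (3, 3, 3): truth gives 0; no alternative beats it.
Others report (3, 3, 15): truth gives 0; no alternative beats it.
(Checking all 64 profiles: 12 have a profitable deviation, 52 do not.)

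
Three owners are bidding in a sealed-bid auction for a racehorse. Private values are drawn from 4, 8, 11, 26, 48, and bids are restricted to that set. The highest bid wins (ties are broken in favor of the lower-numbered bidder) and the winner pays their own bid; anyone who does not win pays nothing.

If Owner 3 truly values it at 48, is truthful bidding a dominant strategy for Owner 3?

No

Consider the case where Owner 1 bids 4 and Owner 2 bids 4.
Truthful bid 48: wins, pays 48, utility 48 - 48 = 0.
Bid 8 instead: wins, pays 8, utility 48 - 8 = 40.
Since 40 > 0, bidding 8 is strictly better here, so truthful bidding is not dominant.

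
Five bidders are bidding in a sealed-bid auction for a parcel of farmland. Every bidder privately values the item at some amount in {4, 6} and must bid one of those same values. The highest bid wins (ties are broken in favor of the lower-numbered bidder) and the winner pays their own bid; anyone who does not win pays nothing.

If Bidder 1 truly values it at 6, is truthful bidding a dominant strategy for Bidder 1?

No

Consider the case where Bidder 2 bids 4, Bidder 3 bids 4, Bidder 4 bids 4 and Bidder 5 bids 4.
Truthful bid 6: wins, pays 6, utility 6 - 6 = 0.
Bid 4 instead: wins, pays 4, utility 6 - 4 = 2.
Since 2 > 0, bidding 4 is strictly better here, so truthful bidding is not dominant.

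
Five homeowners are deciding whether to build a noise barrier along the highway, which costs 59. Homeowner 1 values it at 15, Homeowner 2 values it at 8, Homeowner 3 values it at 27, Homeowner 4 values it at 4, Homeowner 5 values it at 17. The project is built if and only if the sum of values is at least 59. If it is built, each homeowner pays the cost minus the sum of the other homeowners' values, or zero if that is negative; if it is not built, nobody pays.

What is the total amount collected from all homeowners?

Total value 71 ≥ cost 59, so it is built.
Homeowner 1: others sum to 56; max(0, 59 - 56) = 3.
Homeowner 2: others sum to 63; max(0, 59 - 63) = 0.
Homeowner 3: others sum to 44; max(0, 59 - 44) = 15.
Homeowner 4: others sum to 67; max(0, 59 - 67) = 0.
Homeowner 5: others sum to 54; max(0, 59 - 54) = 5.
Total collected = 3 + 0 + 15 + 0 + 5 = 23.

23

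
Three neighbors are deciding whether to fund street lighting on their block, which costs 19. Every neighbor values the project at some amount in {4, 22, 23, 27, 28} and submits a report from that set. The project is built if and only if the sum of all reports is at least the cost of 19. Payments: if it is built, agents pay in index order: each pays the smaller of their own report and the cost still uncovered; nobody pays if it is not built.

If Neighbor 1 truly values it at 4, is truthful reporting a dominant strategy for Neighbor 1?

Check each profile of the others' reports and compare truth against every alternative report.
Others report (4, 4): truth gives 0, best alternative gives -15.
Others report (4, 22): truth gives 0, best alternative gives -15.
Others report (4, 23): truth gives 0, best alternative gives -15.
Others report (4, 27): truth gives 0, best alternative gives -15.
Others report (4, 28): truth gives 0, best alternative gives -15.
Others report (22, 4): truth gives 0, best alternative gives -15.
(Remaining 19 profiles checked similarly; truth is weakly best in each.)
In every case the truthful report is at least as good as any alternative, so it is a dominant strategy.

Yes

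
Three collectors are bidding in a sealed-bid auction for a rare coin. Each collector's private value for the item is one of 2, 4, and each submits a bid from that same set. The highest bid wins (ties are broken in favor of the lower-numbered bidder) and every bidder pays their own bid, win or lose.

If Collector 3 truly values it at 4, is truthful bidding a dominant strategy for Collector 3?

Consider the case where Collector 1 bids 2 and Collector 2 bids 4.
Truthful bid 4: loses but pays 4, utility -4.
Bid 2 instead: loses but pays 2, utility -2.
Since -2 > -4, bidding 2 is strictly better here, so truthful bidding is not dominant.

No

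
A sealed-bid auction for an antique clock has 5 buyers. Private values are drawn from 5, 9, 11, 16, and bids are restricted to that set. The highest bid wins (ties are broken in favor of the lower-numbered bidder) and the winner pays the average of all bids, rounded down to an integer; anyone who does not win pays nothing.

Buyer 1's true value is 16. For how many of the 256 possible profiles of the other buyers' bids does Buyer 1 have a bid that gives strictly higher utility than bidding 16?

Others bid (5, 5, 5, 5): truth gives 9; bid 5 gives 11 > 9. Violating.
Others bid (5, 5, 5, 9): truth gives 8; bid 9 gives 10 > 8. Violating.
Others bid (5, 5, 5, 11): truth gives 8; bid 11 gives 9 > 8. Violating.
Others bid (5, 5, 9, 5): truth gives 8; bid 9 gives 10 > 8. Violating.
Others bid (5, 5, 5, 16): truth gives 7; no alternative beats it.
Others bid (5, 5, 9, 16): truth gives 6; no alternative beats it.
(Checking all 256 profiles: 81 have a profitable deviation, 175 do not.)

81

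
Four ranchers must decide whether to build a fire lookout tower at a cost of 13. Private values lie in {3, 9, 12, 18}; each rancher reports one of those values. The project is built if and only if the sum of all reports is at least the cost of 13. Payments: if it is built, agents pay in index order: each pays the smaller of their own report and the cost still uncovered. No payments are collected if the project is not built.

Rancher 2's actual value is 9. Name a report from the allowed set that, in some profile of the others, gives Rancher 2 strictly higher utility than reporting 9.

3

Suppose Rancher 1 reports 3, Rancher 3 reports 3 and Rancher 4 reports 9.
Report 9: project built, pays 9, utility 9 - 9 = 0.
Report 3: project built, pays 3, utility 9 - 3 = 6.
So reporting 3 beats truth here (6 > 0).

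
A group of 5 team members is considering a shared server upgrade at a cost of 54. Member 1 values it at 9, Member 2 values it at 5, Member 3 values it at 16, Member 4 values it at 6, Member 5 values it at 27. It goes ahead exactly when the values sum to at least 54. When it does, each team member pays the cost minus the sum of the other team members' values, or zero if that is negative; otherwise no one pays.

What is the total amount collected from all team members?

25

Total value 63 ≥ cost 54, so it is built.
Member 1: others sum to 54; max(0, 54 - 54) = 0.
Member 2: others sum to 58; max(0, 54 - 58) = 0.
Member 3: others sum to 47; max(0, 54 - 47) = 7.
Member 4: others sum to 57; max(0, 54 - 57) = 0.
Member 5: others sum to 36; max(0, 54 - 36) = 18.
Total collected = 0 + 0 + 7 + 0 + 18 = 25.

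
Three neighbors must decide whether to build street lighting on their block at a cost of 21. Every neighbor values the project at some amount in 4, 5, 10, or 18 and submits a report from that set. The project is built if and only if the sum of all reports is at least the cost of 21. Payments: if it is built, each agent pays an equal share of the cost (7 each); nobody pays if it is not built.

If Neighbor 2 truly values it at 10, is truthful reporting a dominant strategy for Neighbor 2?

No

Consider the case where Neighbor 1 reports 4 and Neighbor 3 reports 4.
Truthful report 10: project not built, utility 0.
Report 18 instead: project built, pays 7, utility 10 - 7 = 3.
Since 3 > 0, reporting 18 is strictly better here, so truthful reporting is not dominant.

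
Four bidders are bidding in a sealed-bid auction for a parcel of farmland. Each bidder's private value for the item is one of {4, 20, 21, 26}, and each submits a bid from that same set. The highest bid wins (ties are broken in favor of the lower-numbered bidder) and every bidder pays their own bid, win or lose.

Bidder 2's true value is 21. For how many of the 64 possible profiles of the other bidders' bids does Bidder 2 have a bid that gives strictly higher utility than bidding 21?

50

Others bid (4, 4, 4): truth gives 0; bid 20 gives 1 > 0. Violating.
Others bid (4, 4, 20): truth gives 0; bid 20 gives 1 > 0. Violating.
Others bid (4, 4, 26): truth gives -21; bid 4 gives -4 > -21. Violating.
Others bid (4, 20, 4): truth gives 0; bid 20 gives 1 > 0. Violating.
Others bid (4, 4, 21): truth gives 0; no alternative beats it.
Others bid (4, 20, 21): truth gives 0; no alternative beats it.
(Checking all 64 profiles: 50 have a profitable deviation, 14 do not.)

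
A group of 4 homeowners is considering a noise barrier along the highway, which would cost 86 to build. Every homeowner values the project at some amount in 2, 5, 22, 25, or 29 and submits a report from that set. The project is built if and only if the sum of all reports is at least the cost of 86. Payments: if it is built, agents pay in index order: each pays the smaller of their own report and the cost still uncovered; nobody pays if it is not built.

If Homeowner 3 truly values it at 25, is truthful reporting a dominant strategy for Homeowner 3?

No

Consider the case where Homeowner 1 reports 22, Homeowner 2 reports 22 and Homeowner 4 reports 22.
Truthful report 25: project built, pays 25, utility 25 - 25 = 0.
Report 22 instead: project built, pays 22, utility 25 - 22 = 3.
Since 3 > 0, reporting 22 is strictly better here, so truthful reporting is not dominant.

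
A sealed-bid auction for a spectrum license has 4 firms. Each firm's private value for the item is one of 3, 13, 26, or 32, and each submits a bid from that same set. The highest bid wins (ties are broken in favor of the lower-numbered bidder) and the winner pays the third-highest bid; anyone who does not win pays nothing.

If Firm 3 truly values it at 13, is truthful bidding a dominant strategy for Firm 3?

Consider the case where Firm 1 bids 3, Firm 2 bids 3 and Firm 4 bids 26.
Truthful bid 13: loses, pays 0, utility 0.
Bid 26 instead: wins, pays 3, utility 13 - 3 = 10.
Since 10 > 0, bidding 26 is strictly better here, so truthful bidding is not dominant.

No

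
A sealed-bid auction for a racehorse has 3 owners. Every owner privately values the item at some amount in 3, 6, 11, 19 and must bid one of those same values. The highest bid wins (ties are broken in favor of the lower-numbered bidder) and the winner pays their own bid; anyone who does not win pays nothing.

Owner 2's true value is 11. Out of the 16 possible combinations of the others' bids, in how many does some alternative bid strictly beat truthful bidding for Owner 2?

2

Others bid (3, 3): truth gives 0; bid 6 gives 5 > 0. Violating.
Others bid (3, 6): truth gives 0; bid 6 gives 5 > 0. Violating.
Others bid (3, 11): truth gives 0; no alternative beats it.
Others bid (3, 19): truth gives 0; no alternative beats it.
(Checking all 16 profiles: 2 have a profitable deviation, 14 do not.)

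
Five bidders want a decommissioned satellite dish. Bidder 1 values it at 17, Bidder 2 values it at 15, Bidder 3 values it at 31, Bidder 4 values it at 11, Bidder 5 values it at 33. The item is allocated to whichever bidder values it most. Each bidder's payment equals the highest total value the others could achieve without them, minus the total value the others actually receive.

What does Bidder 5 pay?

31

Bidder 5 has the highest value and receives the item.
Without Bidder 5, the item would go to the next-highest value, 31, so the others could achieve 31.
With Bidder 5 present and winning, the others receive nothing, so their total is 0.
Payment = 31 - 0 = 31.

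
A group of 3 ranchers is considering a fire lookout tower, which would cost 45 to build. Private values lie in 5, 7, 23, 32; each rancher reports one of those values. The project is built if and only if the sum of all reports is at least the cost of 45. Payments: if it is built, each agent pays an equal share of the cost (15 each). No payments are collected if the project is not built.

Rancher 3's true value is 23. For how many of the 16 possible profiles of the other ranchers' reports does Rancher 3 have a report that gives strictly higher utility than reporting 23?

Others report (7, 7): truth gives 0; report 32 gives 8 > 0. Violating.
Others report (5, 5): truth gives 0; no alternative beats it.
Others report (5, 7): truth gives 0; no alternative beats it.
(Checking all 16 profiles: 1 has a profitable deviation, 15 do not.)

1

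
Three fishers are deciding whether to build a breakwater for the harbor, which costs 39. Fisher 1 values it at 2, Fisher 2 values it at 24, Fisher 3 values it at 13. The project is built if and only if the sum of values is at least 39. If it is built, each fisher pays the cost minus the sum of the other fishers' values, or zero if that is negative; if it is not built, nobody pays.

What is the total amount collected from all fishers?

39

Total value 39 ≥ cost 39, so it is built.
Fisher 1: others sum to 37; max(0, 39 - 37) = 2.
Fisher 2: others sum to 15; max(0, 39 - 15) = 24.
Fisher 3: others sum to 26; max(0, 39 - 26) = 13.
Total collected = 2 + 24 + 13 = 39.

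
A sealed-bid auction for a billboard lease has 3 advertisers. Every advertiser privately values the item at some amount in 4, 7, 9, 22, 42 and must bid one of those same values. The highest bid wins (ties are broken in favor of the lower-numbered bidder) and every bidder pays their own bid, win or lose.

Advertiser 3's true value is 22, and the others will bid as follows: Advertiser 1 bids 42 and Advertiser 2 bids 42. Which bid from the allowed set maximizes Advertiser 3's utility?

Bid 4: loses but pays 4, utility -4.
Bid 7: loses but pays 7, utility -7.
Bid 9: loses but pays 9, utility -9.
Bid 22: loses but pays 22, utility -22.
Bid 42: loses but pays 42, utility -42.
The best choice is 4 with utility -4.

4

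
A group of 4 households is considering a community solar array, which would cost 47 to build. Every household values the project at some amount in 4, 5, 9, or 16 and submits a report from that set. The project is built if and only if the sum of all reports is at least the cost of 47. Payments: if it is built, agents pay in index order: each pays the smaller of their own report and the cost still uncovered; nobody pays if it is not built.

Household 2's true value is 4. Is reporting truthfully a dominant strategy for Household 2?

Check each profile of the others' reports and compare truth against every alternative report.
Others report (16, 16, 16): truth gives 0, best alternative gives -1.
Others report (4, 4, 4): truth gives 0, best alternative gives 0.
Others report (4, 4, 5): truth gives 0, best alternative gives 0.
Others report (4, 4, 9): truth gives 0, best alternative gives 0.
Others report (4, 4, 16): truth gives 0, best alternative gives 0.
Others report (4, 5, 4): truth gives 0, best alternative gives 0.
(Remaining 58 profiles checked similarly; truth is weakly best in each.)
In every case the truthful report is at least as good as any alternative, so it is a dominant strategy.

Yes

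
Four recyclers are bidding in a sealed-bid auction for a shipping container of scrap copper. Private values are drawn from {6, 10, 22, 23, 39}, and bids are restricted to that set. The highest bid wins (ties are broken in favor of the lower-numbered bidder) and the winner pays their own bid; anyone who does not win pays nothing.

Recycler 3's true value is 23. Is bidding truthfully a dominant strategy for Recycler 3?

No

Consider the case where Recycler 1 bids 6, Recycler 2 bids 6 and Recycler 4 bids 6.
Truthful bid 23: wins, pays 23, utility 23 - 23 = 0.
Bid 10 instead: wins, pays 10, utility 23 - 10 = 13.
Since 13 > 0, bidding 10 is strictly better here, so truthful bidding is not dominant.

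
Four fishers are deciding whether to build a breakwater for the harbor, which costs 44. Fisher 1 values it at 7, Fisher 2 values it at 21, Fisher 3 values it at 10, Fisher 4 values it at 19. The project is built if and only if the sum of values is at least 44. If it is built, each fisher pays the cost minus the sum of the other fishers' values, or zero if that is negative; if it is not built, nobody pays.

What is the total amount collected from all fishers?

14

Total value 57 ≥ cost 44, so it is built.
Fisher 1: others sum to 50; max(0, 44 - 50) = 0.
Fisher 2: others sum to 36; max(0, 44 - 36) = 8.
Fisher 3: others sum to 47; max(0, 44 - 47) = 0.
Fisher 4: others sum to 38; max(0, 44 - 38) = 6.
Total collected = 0 + 8 + 0 + 6 = 14.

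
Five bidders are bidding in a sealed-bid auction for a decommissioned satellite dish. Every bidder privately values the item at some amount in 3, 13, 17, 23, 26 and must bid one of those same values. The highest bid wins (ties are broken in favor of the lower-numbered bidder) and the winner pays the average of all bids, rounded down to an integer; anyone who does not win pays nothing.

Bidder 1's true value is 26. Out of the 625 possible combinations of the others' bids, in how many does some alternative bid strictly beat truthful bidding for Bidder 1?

Others bid (3, 3, 3, 3): truth gives 19; bid 3 gives 23 > 19. Violating.
Others bid (3, 3, 3, 13): truth gives 17; bid 13 gives 19 > 17. Violating.
Others bid (3, 3, 3, 17): truth gives 16; bid 17 gives 18 > 16. Violating.
Others bid (3, 3, 13, 3): truth gives 17; bid 13 gives 19 > 17. Violating.
Others bid (3, 3, 3, 23): truth gives 15; no alternative beats it.
Others bid (3, 3, 3, 26): truth gives 14; no alternative beats it.
(Checking all 625 profiles: 191 have a profitable deviation, 434 do not.)

191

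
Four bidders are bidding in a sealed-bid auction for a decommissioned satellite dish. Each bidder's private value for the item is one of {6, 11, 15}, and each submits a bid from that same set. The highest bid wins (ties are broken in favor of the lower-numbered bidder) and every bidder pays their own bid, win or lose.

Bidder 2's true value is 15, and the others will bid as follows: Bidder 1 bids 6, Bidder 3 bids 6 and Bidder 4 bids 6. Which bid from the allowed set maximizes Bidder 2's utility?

11

Bid 6: loses but pays 6, utility -6.
Bid 11: wins, pays 11, utility 15 - 11 = 4.
Bid 15: wins, pays 15, utility 15 - 15 = 0.
The best choice is 11 with utility 4.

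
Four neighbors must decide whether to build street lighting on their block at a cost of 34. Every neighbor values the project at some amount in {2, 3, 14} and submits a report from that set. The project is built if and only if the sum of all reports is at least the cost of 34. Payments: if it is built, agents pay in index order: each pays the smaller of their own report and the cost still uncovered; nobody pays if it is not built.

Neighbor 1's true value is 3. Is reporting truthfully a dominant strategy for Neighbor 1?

Consider the case where Neighbor 2 reports 14, Neighbor 3 reports 14 and Neighbor 4 reports 14.
Truthful report 3: project built, pays 3, utility 3 - 3 = 0.
Report 2 instead: project built, pays 2, utility 3 - 2 = 1.
Since 1 > 0, reporting 2 is strictly better here, so truthful reporting is not dominant.

No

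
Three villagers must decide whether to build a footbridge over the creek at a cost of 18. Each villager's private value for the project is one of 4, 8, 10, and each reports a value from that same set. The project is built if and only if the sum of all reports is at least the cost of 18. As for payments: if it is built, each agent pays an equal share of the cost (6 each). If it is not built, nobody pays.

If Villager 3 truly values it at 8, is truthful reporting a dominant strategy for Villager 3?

No

Consider the case where Villager 1 reports 4 and Villager 2 reports 4.
Truthful report 8: project not built, utility 0.
Report 10 instead: project built, pays 6, utility 8 - 6 = 2.
Since 2 > 0, reporting 10 is strictly better here, so truthful reporting is not dominant.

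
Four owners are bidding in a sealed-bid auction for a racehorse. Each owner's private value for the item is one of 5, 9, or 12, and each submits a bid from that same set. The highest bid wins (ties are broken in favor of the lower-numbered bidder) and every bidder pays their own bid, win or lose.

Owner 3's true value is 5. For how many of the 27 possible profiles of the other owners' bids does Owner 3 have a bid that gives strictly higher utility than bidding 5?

2

Others bid (5, 5, 5): truth gives -5; bid 9 gives -4 > -5. Violating.
Others bid (5, 5, 9): truth gives -5; bid 9 gives -4 > -5. Violating.
Others bid (5, 5, 12): truth gives -5; no alternative beats it.
Others bid (5, 9, 5): truth gives -5; no alternative beats it.
(Checking all 27 profiles: 2 have a profitable deviation, 25 do not.)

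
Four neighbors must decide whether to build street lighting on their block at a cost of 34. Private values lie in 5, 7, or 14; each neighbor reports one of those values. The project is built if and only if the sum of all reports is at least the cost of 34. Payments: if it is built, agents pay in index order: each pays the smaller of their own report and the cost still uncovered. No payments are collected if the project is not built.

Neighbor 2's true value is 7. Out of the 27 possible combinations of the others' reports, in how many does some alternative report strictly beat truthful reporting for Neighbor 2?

7

Others report (5, 14, 14): truth gives 0; report 5 gives 2 > 0. Violating.
Others report (7, 14, 14): truth gives 0; report 5 gives 2 > 0. Violating.
Others report (14, 5, 14): truth gives 0; report 5 gives 2 > 0. Violating.
Others report (14, 7, 14): truth gives 0; report 5 gives 2 > 0. Violating.
Others report (5, 5, 5): truth gives 0; no alternative beats it.
Others report (5, 5, 7): truth gives 0; no alternative beats it.
(Checking all 27 profiles: 7 have a profitable deviation, 20 do not.)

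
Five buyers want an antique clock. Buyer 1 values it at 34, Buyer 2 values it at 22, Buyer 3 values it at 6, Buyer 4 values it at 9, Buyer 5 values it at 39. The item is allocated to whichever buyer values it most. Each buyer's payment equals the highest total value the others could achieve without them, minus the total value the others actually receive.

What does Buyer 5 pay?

Buyer 5 has the highest value and receives the item.
Without Buyer 5, the item would go to the next-highest value, 34, so the others could achieve 34.
With Buyer 5 present and winning, the others receive nothing, so their total is 0.
Payment = 34 - 0 = 34.

34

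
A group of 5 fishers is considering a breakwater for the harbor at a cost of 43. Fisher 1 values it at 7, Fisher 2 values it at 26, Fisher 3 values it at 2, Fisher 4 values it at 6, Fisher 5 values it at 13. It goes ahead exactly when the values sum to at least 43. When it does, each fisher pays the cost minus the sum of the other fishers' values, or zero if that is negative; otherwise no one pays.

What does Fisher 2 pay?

Total value 54 ≥ cost 43, so the project is built.
The other fishers' values sum to 28.
Cost minus that sum is 43 - 28 = 15.

15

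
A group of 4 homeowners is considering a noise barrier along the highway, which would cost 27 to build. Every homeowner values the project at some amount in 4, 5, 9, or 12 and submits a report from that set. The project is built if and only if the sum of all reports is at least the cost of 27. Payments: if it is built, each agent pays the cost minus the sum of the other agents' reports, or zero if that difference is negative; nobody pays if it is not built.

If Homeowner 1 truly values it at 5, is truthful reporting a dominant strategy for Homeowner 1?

Check each profile of the others' reports and compare truth against every alternative report.
Others report (4, 12, 12): truth gives 5, best alternative gives 5.
Others report (5, 12, 12): truth gives 5, best alternative gives 5.
Others report (9, 9, 9): truth gives 5, best alternative gives 5.
Others report (9, 9, 12): truth gives 5, best alternative gives 5.
Others report (9, 12, 9): truth gives 5, best alternative gives 5.
Others report (9, 12, 12): truth gives 5, best alternative gives 5.
(Remaining 58 profiles checked similarly; truth is weakly best in each.)
In every case the truthful report is at least as good as any alternative, so it is a dominant strategy.

Yes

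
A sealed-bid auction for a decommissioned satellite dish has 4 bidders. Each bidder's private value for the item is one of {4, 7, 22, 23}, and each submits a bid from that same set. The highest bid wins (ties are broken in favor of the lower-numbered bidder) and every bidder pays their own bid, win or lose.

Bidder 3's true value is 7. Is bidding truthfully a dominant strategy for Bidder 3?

No

Consider the case where Bidder 1 bids 4, Bidder 2 bids 4 and Bidder 4 bids 22.
Truthful bid 7: loses but pays 7, utility -7.
Bid 4 instead: loses but pays 4, utility -4.
Since -4 > -7, bidding 4 is strictly better here, so truthful bidding is not dominant.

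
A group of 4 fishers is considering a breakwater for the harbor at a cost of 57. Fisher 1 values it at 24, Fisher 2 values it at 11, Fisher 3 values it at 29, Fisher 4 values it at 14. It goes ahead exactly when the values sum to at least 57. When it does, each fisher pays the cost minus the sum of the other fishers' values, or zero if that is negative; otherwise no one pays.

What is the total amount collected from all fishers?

Total value 78 ≥ cost 57, so it is built.
Fisher 1: others sum to 54; max(0, 57 - 54) = 3.
Fisher 2: others sum to 67; max(0, 57 - 67) = 0.
Fisher 3: others sum to 49; max(0, 57 - 49) = 8.
Fisher 4: others sum to 64; max(0, 57 - 64) = 0.
Total collected = 3 + 0 + 8 + 0 = 11.

11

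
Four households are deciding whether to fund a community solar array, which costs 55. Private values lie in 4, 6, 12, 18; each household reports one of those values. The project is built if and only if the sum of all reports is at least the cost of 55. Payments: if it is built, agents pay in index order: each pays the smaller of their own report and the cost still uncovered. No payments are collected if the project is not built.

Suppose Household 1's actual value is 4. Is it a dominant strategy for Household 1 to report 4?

Yes

Check each profile of the others' reports and compare truth against every alternative report.
Others report (18, 18, 18): truth gives 0, best alternative gives -2.
Others report (4, 4, 4): truth gives 0, best alternative gives 0.
Others report (4, 4, 6): truth gives 0, best alternative gives 0.
Others report (4, 4, 12): truth gives 0, best alternative gives 0.
Others report (4, 4, 18): truth gives 0, best alternative gives 0.
Others report (4, 6, 4): truth gives 0, best alternative gives 0.
(Remaining 58 profiles checked similarly; truth is weakly best in each.)
In every case the truthful report is at least as good as any alternative, so it is a dominant strategy.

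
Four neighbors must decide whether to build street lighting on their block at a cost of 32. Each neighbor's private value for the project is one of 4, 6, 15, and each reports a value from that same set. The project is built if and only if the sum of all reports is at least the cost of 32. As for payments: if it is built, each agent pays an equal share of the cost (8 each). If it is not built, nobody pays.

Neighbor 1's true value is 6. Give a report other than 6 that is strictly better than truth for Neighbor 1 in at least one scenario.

Suppose Neighbor 2 reports 6, Neighbor 3 reports 6 and Neighbor 4 reports 15.
Report 6: project built, pays 8, utility 6 - 8 = -2.
Report 4: project not built, utility 0.
So reporting 4 beats truth here (0 > -2).

4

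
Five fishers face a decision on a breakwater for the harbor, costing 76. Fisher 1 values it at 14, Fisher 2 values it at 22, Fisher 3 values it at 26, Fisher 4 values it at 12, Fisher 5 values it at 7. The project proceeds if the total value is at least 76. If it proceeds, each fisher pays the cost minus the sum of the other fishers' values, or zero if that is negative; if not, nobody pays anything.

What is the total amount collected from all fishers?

56

Total value 81 ≥ cost 76, so it is built.
Fisher 1: others sum to 67; max(0, 76 - 67) = 9.
Fisher 2: others sum to 59; max(0, 76 - 59) = 17.
Fisher 3: others sum to 55; max(0, 76 - 55) = 21.
Fisher 4: others sum to 69; max(0, 76 - 69) = 7.
Fisher 5: others sum to 74; max(0, 76 - 74) = 2.
Total collected = 9 + 17 + 21 + 7 + 2 = 56.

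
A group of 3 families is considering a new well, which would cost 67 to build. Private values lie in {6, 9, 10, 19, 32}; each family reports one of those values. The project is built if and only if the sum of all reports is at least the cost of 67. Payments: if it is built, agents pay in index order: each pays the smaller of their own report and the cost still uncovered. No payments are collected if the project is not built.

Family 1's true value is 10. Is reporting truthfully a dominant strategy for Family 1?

Consider the case where Family 2 reports 32 and Family 3 reports 32.
Truthful report 10: project built, pays 10, utility 10 - 10 = 0.
Report 6 instead: project built, pays 6, utility 10 - 6 = 4.
Since 4 > 0, reporting 6 is strictly better here, so truthful reporting is not dominant.

No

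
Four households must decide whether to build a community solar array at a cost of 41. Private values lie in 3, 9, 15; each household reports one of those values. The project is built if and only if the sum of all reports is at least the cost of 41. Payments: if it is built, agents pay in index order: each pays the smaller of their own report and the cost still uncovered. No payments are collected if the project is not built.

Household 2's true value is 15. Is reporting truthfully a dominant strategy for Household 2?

No

Consider the case where Household 1 reports 3, Household 3 reports 15 and Household 4 reports 15.
Truthful report 15: project built, pays 15, utility 15 - 15 = 0.
Report 9 instead: project built, pays 9, utility 15 - 9 = 6.
Since 6 > 0, reporting 9 is strictly better here, so truthful reporting is not dominant.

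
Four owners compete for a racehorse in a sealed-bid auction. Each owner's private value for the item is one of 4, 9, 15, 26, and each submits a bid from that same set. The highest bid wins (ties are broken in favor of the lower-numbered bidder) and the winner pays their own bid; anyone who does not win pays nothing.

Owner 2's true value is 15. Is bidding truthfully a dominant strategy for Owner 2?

No

Consider the case where Owner 1 bids 4, Owner 3 bids 4 and Owner 4 bids 4.
Truthful bid 15: wins, pays 15, utility 15 - 15 = 0.
Bid 9 instead: wins, pays 9, utility 15 - 9 = 6.
Since 6 > 0, bidding 9 is strictly better here, so truthful bidding is not dominant.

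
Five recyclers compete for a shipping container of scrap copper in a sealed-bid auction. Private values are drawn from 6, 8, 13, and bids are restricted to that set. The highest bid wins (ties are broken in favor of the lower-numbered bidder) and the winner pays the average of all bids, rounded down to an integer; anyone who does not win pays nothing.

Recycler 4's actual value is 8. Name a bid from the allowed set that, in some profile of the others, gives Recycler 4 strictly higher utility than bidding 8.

Suppose Recycler 1 bids 6, Recycler 2 bids 6, Recycler 3 bids 8 and Recycler 5 bids 6.
Bid 8: loses, pays 0, utility 0.
Bid 13: wins, pays 7, utility 8 - 7 = 1.
So bidding 13 beats truth here (1 > 0).

13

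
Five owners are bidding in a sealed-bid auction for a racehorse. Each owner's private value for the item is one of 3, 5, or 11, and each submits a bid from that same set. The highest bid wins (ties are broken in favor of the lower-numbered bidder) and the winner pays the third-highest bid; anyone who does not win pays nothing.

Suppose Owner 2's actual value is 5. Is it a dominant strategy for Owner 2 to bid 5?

Consider the case where Owner 1 bids 3, Owner 3 bids 3, Owner 4 bids 3 and Owner 5 bids 11.
Truthful bid 5: loses, pays 0, utility 0.
Bid 11 instead: wins, pays 3, utility 5 - 3 = 2.
Since 2 > 0, bidding 11 is strictly better here, so truthful bidding is not dominant.

No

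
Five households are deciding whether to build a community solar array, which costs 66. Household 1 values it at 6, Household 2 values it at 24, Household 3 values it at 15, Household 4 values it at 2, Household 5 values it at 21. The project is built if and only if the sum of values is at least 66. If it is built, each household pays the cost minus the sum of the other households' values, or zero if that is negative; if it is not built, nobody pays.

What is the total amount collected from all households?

Total value 68 ≥ cost 66, so it is built.
Household 1: others sum to 62; max(0, 66 - 62) = 4.
Household 2: others sum to 44; max(0, 66 - 44) = 22.
Household 3: others sum to 53; max(0, 66 - 53) = 13.
Household 4: others sum to 66; max(0, 66 - 66) = 0.
Household 5: others sum to 47; max(0, 66 - 47) = 19.
Total collected = 4 + 22 + 13 + 0 + 19 = 58.

58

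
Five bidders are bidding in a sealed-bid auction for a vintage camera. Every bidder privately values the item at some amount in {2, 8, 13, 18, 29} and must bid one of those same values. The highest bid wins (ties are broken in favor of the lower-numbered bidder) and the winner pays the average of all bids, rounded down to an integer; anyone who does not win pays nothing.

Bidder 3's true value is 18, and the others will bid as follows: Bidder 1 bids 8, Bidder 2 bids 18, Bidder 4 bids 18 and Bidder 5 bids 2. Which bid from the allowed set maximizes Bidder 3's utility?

29

Bid 2: loses, pays 0, utility 0.
Bid 8: loses, pays 0, utility 0.
Bid 13: loses, pays 0, utility 0.
Bid 18: loses, pays 0, utility 0.
Bid 29: wins, pays 15, utility 18 - 15 = 3.
The best choice is 29 with utility 3.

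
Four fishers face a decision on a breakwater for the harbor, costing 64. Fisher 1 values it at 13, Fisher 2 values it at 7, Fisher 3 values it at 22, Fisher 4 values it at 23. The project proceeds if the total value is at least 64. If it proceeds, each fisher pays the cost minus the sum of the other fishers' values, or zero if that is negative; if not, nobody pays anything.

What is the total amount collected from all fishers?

61

Total value 65 ≥ cost 64, so it is built.
Fisher 1: others sum to 52; max(0, 64 - 52) = 12.
Fisher 2: others sum to 58; max(0, 64 - 58) = 6.
Fisher 3: others sum to 43; max(0, 64 - 43) = 21.
Fisher 4: others sum to 42; max(0, 64 - 42) = 22.
Total collected = 12 + 6 + 21 + 22 = 61.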